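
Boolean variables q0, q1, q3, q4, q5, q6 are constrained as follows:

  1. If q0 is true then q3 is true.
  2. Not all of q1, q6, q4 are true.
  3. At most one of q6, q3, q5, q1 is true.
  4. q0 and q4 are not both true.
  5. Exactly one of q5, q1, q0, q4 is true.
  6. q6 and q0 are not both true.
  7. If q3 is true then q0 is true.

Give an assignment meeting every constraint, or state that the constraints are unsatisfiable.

q0: False, q1: False, q3: False, q4: True, q5: False, q6: True

  (1) q0=F ⇒ q3: vacuous ✓
  (2) {q1, q6, q4}: 2/3 true — not all ✓
  (3) {q6, q3, q5, q1}: 1 true — at most one ✓
  (4) q0=F, q4=T — not both ✓
  (5) {q5, q1, q0, q4}: 1 true — exactly one ✓
  (6) q6=T, q0=F — not both ✓
  (7) q3=F ⇒ q0: vacuous ✓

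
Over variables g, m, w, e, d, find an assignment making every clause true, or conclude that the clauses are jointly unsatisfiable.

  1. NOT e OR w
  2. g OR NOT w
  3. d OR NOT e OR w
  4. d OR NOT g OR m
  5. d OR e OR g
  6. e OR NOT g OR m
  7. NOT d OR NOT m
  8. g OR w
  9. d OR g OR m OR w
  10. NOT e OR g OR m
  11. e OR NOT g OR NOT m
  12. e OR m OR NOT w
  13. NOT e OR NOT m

Set g = True.
Set m = False.
  then (d OR NOT g OR m) forces d = True.
  then (e OR NOT g OR m) forces e = True.
  then (NOT e OR w) forces w = True.
All clauses satisfied.

g=T; m=F; w=T; e=T; d=T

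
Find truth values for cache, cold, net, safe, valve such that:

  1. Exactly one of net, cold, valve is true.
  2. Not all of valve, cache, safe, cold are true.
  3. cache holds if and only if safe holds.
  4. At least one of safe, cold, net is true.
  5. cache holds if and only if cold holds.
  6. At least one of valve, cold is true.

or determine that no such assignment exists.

cache=T, cold=T, net=F, safe=T, valve=F

  (1) {net, cold, valve}: 1 true — exactly one ✓
  (2) {valve, cache, safe, cold}: 3/4 true — not all ✓
  (3) cache=T, safe=T — same ✓
  (4) {safe, cold, net}: 2 true — at least one ✓
  (5) cache=T, cold=T — same ✓
  (6) {valve, cold}: 1 true — at least one ✓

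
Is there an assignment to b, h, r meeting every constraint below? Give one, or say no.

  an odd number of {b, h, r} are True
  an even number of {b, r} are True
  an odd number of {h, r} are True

b = False; h = True; r = False

{b, h, r}: 1 true → odd ✓
{b, r}: 0 true → even ✓
{h, r}: 1 true → odd ✓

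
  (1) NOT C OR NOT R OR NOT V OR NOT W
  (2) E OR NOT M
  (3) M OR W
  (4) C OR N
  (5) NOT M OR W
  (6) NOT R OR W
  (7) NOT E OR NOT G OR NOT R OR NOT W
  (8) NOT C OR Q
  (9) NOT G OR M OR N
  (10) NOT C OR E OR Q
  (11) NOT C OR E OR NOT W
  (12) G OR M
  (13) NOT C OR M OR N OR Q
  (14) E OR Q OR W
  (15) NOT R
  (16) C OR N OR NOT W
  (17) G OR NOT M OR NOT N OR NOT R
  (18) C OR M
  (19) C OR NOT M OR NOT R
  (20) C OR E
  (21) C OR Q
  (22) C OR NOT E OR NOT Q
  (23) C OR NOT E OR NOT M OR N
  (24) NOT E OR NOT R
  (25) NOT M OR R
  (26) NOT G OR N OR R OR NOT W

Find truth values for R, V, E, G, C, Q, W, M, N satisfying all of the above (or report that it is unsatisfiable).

Unit clause (NOT R) forces R = False.
In (NOT M OR R) only NOT M is left, so M = False.
In (M OR W) only W is left, so W = True.
In (G OR M) only G is left, so G = True.
In (C OR M) only C is left, so C = True.
In (NOT G OR N OR R OR NOT W) only N is left, so N = True.
In (NOT C OR Q) only Q is left, so Q = True.
In (NOT C OR E OR NOT W) only E is left, so E = True.
Set V = True.
All clauses satisfied.

R = False; V = True; E = True; G = True; C = True; Q = True; W = True; M = False; N = True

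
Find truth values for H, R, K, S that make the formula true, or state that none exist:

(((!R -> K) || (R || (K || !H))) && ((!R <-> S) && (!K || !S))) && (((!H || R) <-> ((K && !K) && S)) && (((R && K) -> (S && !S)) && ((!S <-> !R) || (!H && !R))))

Unsatisfiable — no assignment works.

Case R = True: the formula simplifies to (!S && (!K || !S)) && (((K && !K) && S) && ((K -> (S && !S)) && S)).
  K = True: the conjunct !K is False.
  K = False: the conjunct K is False.
Case R = False: the formula simplifies to ((K || (K || !H)) && (S && (!K || !S))) && ((!H <-> ((K && !K) && S)) && (!S || !H)).
  S = True: simplifies to ((K || (K || !H)) && !K) && ((!H <-> (K && !K)) && !H).
    H = True: the conjunct !H is False.
    H = False: simplifies to !K && (K && !K).
      K = True: the conjunct !K is False.
      K = False: the conjunct K is False.
  S = False: the conjunct S is False.
Both cases fail — unsatisfiable.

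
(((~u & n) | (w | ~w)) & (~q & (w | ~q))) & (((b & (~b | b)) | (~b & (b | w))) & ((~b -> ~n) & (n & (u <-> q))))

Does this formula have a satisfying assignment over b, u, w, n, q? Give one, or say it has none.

b = True; u = False; w = True; n = True; q = False

  ((~u & n) | (w | ~w)) & (~q & (w | ~q)) = True
    (~u & n) | (w | ~w) = True
      ~u & n = True
        ~u = True
      w | ~w = True
        ~w = False
    ~q & (w | ~q) = True
      ~q = True
      w | ~q = True
        ~q = True
  ((b & (~b | b)) | (~b & (b | w))) & ((~b -> ~n) & (n & (u <-> q))) = True
    (b & (~b | b)) | (~b & (b | w)) = True
      b & (~b | b) = True
        ~b | b = True
          ~b = False
      ~b & (b | w) = False
        ~b = False
        b | w = True
    (~b -> ~n) & (n & (u <-> q)) = True
      ~b -> ~n = True
        ~b = False
        ~n = False
      n & (u <-> q) = True
        u <-> q = True
Both conjuncts True, so the formula holds.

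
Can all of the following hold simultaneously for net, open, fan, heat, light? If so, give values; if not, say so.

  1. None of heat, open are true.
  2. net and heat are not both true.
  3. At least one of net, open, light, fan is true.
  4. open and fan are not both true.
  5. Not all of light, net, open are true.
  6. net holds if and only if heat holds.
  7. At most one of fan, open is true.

net = False, open = False, fan = True, heat = False, light = True

  (1) {heat, open}: 0 true — none ✓
  (2) net=F, heat=F — not both ✓
  (3) {net, open, light, fan}: 2 true — at least one ✓
  (4) open=F, fan=T — not both ✓
  (5) {light, net, open}: 1/3 true — not all ✓
  (6) net=F, heat=F — same ✓
  (7) {fan, open}: 1 true — at most one ✓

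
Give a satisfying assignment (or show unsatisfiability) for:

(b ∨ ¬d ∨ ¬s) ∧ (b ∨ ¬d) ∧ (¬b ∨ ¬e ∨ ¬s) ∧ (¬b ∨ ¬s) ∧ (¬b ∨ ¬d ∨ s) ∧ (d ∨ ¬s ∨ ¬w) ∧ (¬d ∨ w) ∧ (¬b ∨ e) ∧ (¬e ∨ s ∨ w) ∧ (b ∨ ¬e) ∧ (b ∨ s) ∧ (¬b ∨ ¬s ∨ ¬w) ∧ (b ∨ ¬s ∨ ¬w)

Set w = True.
Try e = False:
  (¬b ∨ e) forces b = False.
  (b ∨ ¬d) forces d = False.
  (d ∨ ¬s ∨ ¬w) forces s = False.
  clause (b ∨ s) is falsified — backtrack.
So e = True.
  then (b ∨ ¬e) forces b = True.
  then (¬b ∨ ¬s ∨ ¬w) forces s = False.
  then (¬b ∨ ¬d ∨ s) forces d = False.
All clauses satisfied.

w=T, e=T, d=F, s=F, b=T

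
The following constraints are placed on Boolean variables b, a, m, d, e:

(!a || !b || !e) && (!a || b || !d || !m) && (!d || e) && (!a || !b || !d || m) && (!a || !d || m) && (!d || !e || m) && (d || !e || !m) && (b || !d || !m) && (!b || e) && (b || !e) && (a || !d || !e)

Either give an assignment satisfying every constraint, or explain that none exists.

Set b = False.
  then (b || !e) forces e = False.
  then (!d || e) forces d = False.
Set a = False.
Set m = True.
All clauses satisfied.

b = False; a = False; m = True; d = False; e = False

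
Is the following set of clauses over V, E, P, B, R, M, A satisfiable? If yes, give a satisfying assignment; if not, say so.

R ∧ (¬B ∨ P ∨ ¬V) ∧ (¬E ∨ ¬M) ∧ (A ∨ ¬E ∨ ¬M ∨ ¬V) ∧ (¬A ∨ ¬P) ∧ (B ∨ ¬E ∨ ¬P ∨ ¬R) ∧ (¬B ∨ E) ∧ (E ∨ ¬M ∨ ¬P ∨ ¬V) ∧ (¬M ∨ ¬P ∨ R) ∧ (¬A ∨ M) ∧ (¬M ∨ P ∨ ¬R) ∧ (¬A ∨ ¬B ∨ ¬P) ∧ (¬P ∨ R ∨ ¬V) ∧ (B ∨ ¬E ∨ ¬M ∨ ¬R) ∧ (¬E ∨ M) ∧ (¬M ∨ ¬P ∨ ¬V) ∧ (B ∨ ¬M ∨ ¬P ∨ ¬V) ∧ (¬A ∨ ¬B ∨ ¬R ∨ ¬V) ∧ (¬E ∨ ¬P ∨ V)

Unit clause (R) forces R = True.
Set V = False.
Try E = True:
  (¬E ∨ ¬M) forces M = False.
  clause (¬E ∨ M) is falsified — backtrack.
So E = False.
  then (¬B ∨ E) forces B = False.
Set P = False.
  then (¬M ∨ P ∨ ¬R) forces M = False.
  then (¬A ∨ M) forces A = False.
All clauses satisfied.

V: False, E: False, P: False, B: False, R: True, M: False, A: False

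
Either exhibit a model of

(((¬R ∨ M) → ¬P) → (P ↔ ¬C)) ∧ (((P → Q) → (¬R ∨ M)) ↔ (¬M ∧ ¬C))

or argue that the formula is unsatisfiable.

C: False, M: False, R: True, P: True, Q: False

  ((¬R ∨ M) → ¬P) → (P ↔ ¬C) = True
    (¬R ∨ M) → ¬P = True
      ¬R ∨ M = False
        ¬R = False
      ¬P = False
    P ↔ ¬C = True
      ¬C = True
  ((P → Q) → (¬R ∨ M)) ↔ (¬M ∧ ¬C) = True
    (P → Q) → (¬R ∨ M) = True
      P → Q = False
      ¬R ∨ M = False
        ¬R = False
    ¬M ∧ ¬C = True
      ¬M = True
      ¬C = True
Both conjuncts True, so the formula holds.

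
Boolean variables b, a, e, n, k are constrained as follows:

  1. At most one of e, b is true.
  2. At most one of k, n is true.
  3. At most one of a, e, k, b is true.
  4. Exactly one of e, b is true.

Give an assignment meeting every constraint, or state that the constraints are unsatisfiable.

b=T; a=F; e=F; n=T; k=F

  (1) {e, b}: 1 true — at most one ✓
  (2) {k, n}: 1 true — at most one ✓
  (3) {a, e, k, b}: 1 true — at most one ✓
  (4) {e, b}: 1 true — exactly one ✓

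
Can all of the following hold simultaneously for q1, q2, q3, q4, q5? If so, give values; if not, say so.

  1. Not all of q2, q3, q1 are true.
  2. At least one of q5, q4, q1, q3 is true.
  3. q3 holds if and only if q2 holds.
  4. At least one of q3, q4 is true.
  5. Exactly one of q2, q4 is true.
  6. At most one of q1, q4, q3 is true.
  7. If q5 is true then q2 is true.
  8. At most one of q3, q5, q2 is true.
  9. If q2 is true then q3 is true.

q1: False; q2: False; q3: False; q4: True; q5: False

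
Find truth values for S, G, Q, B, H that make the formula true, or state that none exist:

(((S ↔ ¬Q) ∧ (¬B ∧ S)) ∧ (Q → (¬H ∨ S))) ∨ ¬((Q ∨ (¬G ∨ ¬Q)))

S = True; G = True; Q = False; B = False; H = True

  (((S ↔ ¬Q) ∧ (¬B ∧ S)) ∧ (Q → (¬H ∨ S))) ∨ ¬((Q ∨ (¬G ∨ ¬Q))) = True
    ((S ↔ ¬Q) ∧ (¬B ∧ S)) ∧ (Q → (¬H ∨ S)) = True
      (S ↔ ¬Q) ∧ (¬B ∧ S) = True
        S ↔ ¬Q = True
          ¬Q = True
        ¬B ∧ S = True
          ¬B = True
      Q → (¬H ∨ S) = True
        ¬H ∨ S = True
          ¬H = False
    ¬((Q ∨ (¬G ∨ ¬Q))) = False
      Q ∨ (¬G ∨ ¬Q) = True
        ¬G ∨ ¬Q = True
          ¬G = False
          ¬Q = True
The formula evaluates to True.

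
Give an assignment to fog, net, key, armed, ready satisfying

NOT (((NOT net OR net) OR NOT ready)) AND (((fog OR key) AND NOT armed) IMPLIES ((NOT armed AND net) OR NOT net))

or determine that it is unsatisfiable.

The conjunct NOT (((NOT net OR net) OR NOT ready)) is unsatisfiable on its own:
  net=F, ready=F: evaluates to False.
  net=F, ready=T: evaluates to False.
  net=T, ready=F: evaluates to False.
  net=T, ready=T: evaluates to False.
So the whole conjunction is unsatisfiable.

The formula is unsatisfiable.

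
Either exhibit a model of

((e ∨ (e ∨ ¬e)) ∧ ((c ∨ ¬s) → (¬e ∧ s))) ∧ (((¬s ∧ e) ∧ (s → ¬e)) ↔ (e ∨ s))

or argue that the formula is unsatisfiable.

Case s = True: the conjunct ((¬s ∧ e) ∧ (s → ¬e)) ↔ (e ∨ s) becomes (False ∧ ¬e) ↔ (e ∨ True) = False.
Case s = False: the conjunct (c ∨ ¬s) → (¬e ∧ s) becomes (c ∨ True) → (¬e ∧ False) = False.
Both cases fail — unsatisfiable.

UNSATISFIABLE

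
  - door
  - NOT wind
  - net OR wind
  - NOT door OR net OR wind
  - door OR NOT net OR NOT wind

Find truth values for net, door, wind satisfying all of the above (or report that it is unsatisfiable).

net = True, door = True, wind = False

Unit clause (door) forces door = True.
Unit clause (NOT wind) forces wind = False.
In (net OR wind) only net is left, so net = True.
All clauses satisfied.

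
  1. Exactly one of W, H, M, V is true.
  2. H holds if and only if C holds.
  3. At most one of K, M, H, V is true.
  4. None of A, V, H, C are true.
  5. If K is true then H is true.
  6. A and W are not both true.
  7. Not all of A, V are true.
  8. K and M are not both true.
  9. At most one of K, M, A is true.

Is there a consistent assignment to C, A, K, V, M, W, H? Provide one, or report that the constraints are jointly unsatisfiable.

C = False, A = False, K = False, V = False, M = True, W = False, H = False

  (1) {W, H, M, V}: 1 true — exactly one ✓
  (2) H=F, C=F — same ✓
  (3) {K, M, H, V}: 1 true — at most one ✓
  (4) {A, V, H, C}: 0 true — none ✓
  (5) K=F ⇒ H: vacuous ✓
  (6) A=F, W=F — not both ✓
  (7) {A, V}: 0/2 true — not all ✓
  (8) K=F, M=T — not both ✓
  (9) {K, M, A}: 1 true — at most one ✓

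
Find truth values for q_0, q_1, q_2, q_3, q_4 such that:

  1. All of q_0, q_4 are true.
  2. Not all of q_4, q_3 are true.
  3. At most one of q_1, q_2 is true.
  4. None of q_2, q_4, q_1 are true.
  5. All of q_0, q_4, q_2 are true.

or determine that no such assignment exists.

Case q_2 = True:
  Constraint (4) is violated (q_2=T) — contradiction.
Case q_2 = False:
  Constraint (5) is violated (q_2=F) — contradiction.
Both cases fail — unsatisfiable.

UNSATISFIABLE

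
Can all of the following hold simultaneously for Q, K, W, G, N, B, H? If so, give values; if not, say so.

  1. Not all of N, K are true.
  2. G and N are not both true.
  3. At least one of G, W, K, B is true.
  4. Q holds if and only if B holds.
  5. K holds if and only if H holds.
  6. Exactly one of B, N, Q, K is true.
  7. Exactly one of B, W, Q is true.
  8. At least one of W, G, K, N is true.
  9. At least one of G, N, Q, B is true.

Q = False; K = False; W = True; G = False; N = True; B = False; H = False

  (1) {N, K}: 1/2 true — not all ✓
  (2) G=F, N=T — not both ✓
  (3) {G, W, K, B}: 1 true — at least one ✓
  (4) Q=F, B=F — same ✓
  (5) K=F, H=F — same ✓
  (6) {B, N, Q, K}: 1 true — exactly one ✓
  (7) {B, W, Q}: 1 true — exactly one ✓
  (8) {W, G, K, N}: 2 true — at least one ✓
  (9) {G, N, Q, B}: 1 true — at least one ✓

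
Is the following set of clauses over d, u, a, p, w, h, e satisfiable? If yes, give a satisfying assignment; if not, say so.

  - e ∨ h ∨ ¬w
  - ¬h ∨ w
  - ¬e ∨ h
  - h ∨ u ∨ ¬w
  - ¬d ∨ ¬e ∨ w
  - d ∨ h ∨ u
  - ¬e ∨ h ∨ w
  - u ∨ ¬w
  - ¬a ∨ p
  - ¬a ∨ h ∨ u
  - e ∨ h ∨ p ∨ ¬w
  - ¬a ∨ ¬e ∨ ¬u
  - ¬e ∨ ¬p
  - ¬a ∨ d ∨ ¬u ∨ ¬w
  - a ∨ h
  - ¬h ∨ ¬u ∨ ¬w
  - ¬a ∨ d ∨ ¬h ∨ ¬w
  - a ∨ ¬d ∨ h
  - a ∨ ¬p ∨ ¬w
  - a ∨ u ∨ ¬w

d: False, u: True, a: True, p: True, w: False, h: False, e: False

Set d = False.
Try u = False:
  (d ∨ h ∨ u) forces h = True.
  (¬h ∨ w) forces w = True.
  clause (u ∨ ¬w) is falsified — backtrack.
So u = True.
Set a = True.
  then (¬a ∨ p) forces p = True.
  then (¬a ∨ ¬e ∨ ¬u) forces e = False.
  then (¬a ∨ d ∨ ¬u ∨ ¬w) forces w = False.
  then (¬h ∨ w) forces h = False.
All clauses satisfied.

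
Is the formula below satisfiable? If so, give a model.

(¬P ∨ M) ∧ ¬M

P = False, M = False

  ¬P ∨ M = True
    ¬P = True
  ¬M = True
Both conjuncts True, so the formula holds.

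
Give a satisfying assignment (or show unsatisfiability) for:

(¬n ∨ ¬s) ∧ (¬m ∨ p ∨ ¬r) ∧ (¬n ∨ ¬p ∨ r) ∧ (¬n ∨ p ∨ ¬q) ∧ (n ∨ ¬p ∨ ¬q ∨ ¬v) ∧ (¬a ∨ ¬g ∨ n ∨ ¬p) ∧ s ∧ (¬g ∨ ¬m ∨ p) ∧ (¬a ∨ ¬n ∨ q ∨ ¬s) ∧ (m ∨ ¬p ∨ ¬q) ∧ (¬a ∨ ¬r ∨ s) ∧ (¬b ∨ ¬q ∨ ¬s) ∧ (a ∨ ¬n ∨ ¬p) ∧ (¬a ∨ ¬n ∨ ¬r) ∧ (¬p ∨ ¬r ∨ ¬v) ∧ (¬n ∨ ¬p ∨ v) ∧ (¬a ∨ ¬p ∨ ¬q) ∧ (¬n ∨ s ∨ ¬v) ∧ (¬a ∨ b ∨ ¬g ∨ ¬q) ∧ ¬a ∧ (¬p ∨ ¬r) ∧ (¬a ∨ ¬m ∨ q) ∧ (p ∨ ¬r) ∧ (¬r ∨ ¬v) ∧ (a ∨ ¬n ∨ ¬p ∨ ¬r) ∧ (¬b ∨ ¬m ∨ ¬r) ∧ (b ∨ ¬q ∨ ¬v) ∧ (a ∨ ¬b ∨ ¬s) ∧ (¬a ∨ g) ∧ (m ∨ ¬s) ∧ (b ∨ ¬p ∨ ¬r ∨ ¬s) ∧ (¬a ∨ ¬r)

p = True, q = True, v = False, m = True, b = False, r = False, a = False, n = False, s = True, g = True

Unit clause (s) forces s = True.
Unit clause (¬a) forces a = False.
In (a ∨ ¬b ∨ ¬s) only ¬b is left, so b = False.
In (m ∨ ¬s) only m is left, so m = True.
In (¬n ∨ ¬s) only ¬n is left, so n = False.
Set p = True.
  then (¬p ∨ ¬r) forces r = False.
Set q = True.
  then (n ∨ ¬p ∨ ¬q ∨ ¬v) forces v = False.
Set g = True.
All clauses satisfied.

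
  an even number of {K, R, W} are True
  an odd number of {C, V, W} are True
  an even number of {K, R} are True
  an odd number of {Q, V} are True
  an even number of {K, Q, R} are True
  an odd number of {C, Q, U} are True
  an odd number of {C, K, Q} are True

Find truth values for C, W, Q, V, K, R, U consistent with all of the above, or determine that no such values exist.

C = False, W = False, Q = False, V = True, K = True, R = True, U = True

{K, R, W}: 2 true → even ✓
{C, V, W}: 1 true → odd ✓
{K, R}: 2 true → even ✓
{Q, V}: 1 true → odd ✓
{K, Q, R}: 2 true → even ✓
{C, Q, U}: 1 true → odd ✓
{C, K, Q}: 1 true → odd ✓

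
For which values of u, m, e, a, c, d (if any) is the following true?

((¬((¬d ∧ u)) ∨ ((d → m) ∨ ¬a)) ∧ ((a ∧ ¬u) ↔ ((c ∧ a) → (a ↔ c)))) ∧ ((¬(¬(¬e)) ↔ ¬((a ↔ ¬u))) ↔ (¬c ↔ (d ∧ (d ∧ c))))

u = False; m = True; e = False; a = True; c = False; d = False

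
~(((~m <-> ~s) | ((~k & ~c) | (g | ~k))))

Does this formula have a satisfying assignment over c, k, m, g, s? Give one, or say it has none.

c = False, k = True, m = True, g = False, s = False

  ~(((~m <-> ~s) | ((~k & ~c) | (g | ~k)))) = True
    (~m <-> ~s) | ((~k & ~c) | (g | ~k)) = False
      ~m <-> ~s = False
        ~m = False
        ~s = True
      (~k & ~c) | (g | ~k) = False
        ~k & ~c = False
          ~k = False
          ~c = True
        g | ~k = False
          ~k = False
The formula evaluates to True.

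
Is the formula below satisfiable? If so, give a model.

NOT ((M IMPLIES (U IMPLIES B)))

U=T, B=F, M=T

  NOT ((M IMPLIES (U IMPLIES B))) = True
    M IMPLIES (U IMPLIES B) = False
      U IMPLIES B = False
The formula evaluates to True.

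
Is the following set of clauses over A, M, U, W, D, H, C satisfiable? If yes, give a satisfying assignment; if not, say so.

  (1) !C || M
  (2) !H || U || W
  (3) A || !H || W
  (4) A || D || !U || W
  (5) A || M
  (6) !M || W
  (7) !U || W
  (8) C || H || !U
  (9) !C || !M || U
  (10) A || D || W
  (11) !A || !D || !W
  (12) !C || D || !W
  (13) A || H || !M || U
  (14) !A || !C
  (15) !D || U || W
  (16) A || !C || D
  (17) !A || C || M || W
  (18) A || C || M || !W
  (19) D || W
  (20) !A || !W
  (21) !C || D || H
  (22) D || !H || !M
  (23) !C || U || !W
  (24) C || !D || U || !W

A = False; M = True; U = True; W = True; D = True; H = True; C = True

Try A = True:
  (!A || !C) forces C = False.
  (!A || !W) forces W = False.
  (!M || W) forces M = False.
  clause (!A || C || M || W) is falsified — backtrack.
So A = False.
  then (A || M) forces M = True.
  then (!M || W) forces W = True.
Set U = True.
Try D = False:
  (!C || D || !W) forces C = False.
  (C || H || !U) forces H = True.
  clause (D || !H || !M) is falsified — backtrack.
So D = True.
Set H = True.
Set C = True.
All clauses satisfied.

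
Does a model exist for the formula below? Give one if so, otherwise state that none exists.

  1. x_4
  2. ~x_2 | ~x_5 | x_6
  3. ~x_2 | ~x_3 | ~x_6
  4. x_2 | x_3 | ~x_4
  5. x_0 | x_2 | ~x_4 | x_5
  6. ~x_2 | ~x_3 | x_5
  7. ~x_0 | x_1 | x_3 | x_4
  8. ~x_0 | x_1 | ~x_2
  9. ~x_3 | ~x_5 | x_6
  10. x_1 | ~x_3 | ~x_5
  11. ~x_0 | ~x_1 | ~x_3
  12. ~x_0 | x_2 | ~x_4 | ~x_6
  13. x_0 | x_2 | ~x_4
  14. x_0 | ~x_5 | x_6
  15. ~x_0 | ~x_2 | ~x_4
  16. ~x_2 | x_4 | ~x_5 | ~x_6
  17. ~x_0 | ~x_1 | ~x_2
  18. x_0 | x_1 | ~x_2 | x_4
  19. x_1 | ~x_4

Unit clause (x_4) forces x_4 = True.
In (x_1 | ~x_4) only x_1 is left, so x_1 = True.
Try x_0 = True:
  (~x_0 | ~x_1 | ~x_3) forces x_3 = False.
  (x_2 | x_3 | ~x_4) forces x_2 = True.
  clause (~x_0 | ~x_2 | ~x_4) is falsified — backtrack.
So x_0 = False.
  then (x_0 | x_2 | ~x_4) forces x_2 = True.
Set x_3 = False.
Set x_5 = False.
Set x_6 = False.
All clauses satisfied.

x_0=F, x_1=T, x_2=T, x_3=F, x_4=T, x_5=F, x_6=F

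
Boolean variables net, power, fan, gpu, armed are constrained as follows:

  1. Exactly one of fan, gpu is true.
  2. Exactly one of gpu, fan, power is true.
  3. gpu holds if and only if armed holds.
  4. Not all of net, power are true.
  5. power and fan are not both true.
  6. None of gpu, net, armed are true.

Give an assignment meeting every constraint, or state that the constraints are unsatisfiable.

net: False, power: False, fan: True, gpu: False, armed: False

  (1) {fan, gpu}: 1 true — exactly one ✓
  (2) {gpu, fan, power}: 1 true — exactly one ✓
  (3) gpu=F, armed=F — same ✓
  (4) {net, power}: 0/2 true — not all ✓
  (5) power=F, fan=T — not both ✓
  (6) {gpu, net, armed}: 0 true — none ✓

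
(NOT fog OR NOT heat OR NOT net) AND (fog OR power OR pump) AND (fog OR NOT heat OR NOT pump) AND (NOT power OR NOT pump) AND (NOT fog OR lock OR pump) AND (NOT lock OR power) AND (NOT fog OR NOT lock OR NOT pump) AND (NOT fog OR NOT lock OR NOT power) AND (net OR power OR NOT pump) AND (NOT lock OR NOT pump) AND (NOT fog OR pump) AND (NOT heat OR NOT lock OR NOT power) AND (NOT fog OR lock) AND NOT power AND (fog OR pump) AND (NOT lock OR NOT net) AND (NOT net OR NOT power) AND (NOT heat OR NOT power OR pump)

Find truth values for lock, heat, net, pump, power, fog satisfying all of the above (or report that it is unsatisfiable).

Unit clause (NOT power) forces power = False.
In (NOT lock OR power) only NOT lock is left, so lock = False.
In (NOT fog OR lock) only NOT fog is left, so fog = False.
In (fog OR pump) only pump is left, so pump = True.
In (fog OR NOT heat OR NOT pump) only NOT heat is left, so heat = False.
In (net OR power OR NOT pump) only net is left, so net = True.
All clauses satisfied.

lock = False, heat = False, net = True, pump = True, power = False, fog = False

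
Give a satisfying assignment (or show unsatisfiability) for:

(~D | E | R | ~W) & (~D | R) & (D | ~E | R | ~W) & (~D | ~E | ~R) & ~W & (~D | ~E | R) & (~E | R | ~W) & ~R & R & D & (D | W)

Case R = True:
  Clause (~R) is falsified — contradiction.
Case R = False:
  Clause (R) is falsified — contradiction.
Both cases fail, so the formula is unsatisfiable.

The formula is unsatisfiable.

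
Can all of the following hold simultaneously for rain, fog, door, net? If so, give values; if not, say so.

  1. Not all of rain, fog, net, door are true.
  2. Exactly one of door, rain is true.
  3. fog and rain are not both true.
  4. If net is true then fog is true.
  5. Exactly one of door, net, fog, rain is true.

rain = False, fog = False, door = True, net = False

  (1) {rain, fog, net, door}: 1/4 true — not all ✓
  (2) {door, rain}: 1 true — exactly one ✓
  (3) fog=F, rain=F — not both ✓
  (4) net=F ⇒ fog: vacuous ✓
  (5) {door, net, fog, rain}: 1 true — exactly one ✓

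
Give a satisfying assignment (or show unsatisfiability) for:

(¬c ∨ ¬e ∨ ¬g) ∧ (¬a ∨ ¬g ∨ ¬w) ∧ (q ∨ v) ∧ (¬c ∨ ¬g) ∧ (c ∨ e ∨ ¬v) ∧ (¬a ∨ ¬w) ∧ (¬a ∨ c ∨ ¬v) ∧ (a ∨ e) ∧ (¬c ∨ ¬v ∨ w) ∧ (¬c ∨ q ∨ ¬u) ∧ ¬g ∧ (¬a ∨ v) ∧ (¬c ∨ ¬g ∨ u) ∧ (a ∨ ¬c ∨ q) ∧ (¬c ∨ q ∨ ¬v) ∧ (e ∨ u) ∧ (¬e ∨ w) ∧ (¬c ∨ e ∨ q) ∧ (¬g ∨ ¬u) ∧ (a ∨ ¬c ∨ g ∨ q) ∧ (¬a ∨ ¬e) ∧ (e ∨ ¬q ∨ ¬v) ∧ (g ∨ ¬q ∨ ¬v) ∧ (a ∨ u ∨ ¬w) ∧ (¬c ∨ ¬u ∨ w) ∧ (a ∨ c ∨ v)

v=F, u=T, g=F, a=F, e=T, q=T, c=T, w=T

Unit clause (¬g) forces g = False.
Set v = False.
  then (q ∨ v) forces q = True.
  then (¬a ∨ v) forces a = False.
  then (a ∨ c ∨ v) forces c = True.
  then (a ∨ e) forces e = True.
  then (¬e ∨ w) forces w = True.
  then (a ∨ u ∨ ¬w) forces u = True.
All clauses satisfied.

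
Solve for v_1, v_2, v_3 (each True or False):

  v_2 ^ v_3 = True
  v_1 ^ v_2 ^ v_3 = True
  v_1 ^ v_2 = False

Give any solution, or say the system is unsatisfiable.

v_1: False; v_2: False; v_3: True

v_2 ^ v_3 = F ^ T = True ✓
v_1 ^ v_2 ^ v_3 = F ^ F ^ T = True ✓
v_1 ^ v_2 = F ^ F = False ✓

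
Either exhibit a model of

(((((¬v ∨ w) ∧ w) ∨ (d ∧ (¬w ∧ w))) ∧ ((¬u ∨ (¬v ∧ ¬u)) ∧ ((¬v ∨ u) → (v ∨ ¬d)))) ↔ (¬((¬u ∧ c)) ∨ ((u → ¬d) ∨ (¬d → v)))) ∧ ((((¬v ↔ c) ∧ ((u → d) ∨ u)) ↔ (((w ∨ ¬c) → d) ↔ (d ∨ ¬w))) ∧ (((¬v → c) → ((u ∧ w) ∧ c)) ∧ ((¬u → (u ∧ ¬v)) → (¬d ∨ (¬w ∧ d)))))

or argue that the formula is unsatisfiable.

No satisfying assignment exists.

Case u = True: the conjunct ((((¬v ∨ w) ∧ w) ∨ (d ∧ (¬w ∧ w))) ∧ ((¬u ∨ (¬v ∧ ¬u)) ∧ ((¬v ∨ u) → (v ∨ ¬d)))) ↔ (¬((¬u ∧ c)) ∨ ((u → ¬d) ∨ (¬d → v))) becomes ((((¬v ∨ w) ∧ w) ∨ (d ∧ (¬w ∧ w))) ∧ False) ↔ (True ∨ (¬d ∨ (¬d → v))) = False.
Case u = False: the formula simplifies to ((((¬v ∨ w) ∧ w) ∨ (d ∧ (¬w ∧ w))) ∧ (¬v → (v ∨ ¬d))) ∧ (((¬v ↔ c) ↔ (((w ∨ ¬c) → d) ↔ (d ∨ ¬w))) ∧ ¬((¬v → c))).
  w = True: simplifies to (¬v → (v ∨ ¬d)) ∧ (((¬v ↔ c) ↔ (d ↔ d)) ∧ ¬((¬v → c))).
    v = True: the conjunct ¬((¬v → c)) becomes ¬((False → c)) = False.
    v = False: simplifies to ¬d ∧ ((c ↔ (d ↔ d)) ∧ ¬c).
      d = True: the conjunct ¬d is False.
      d = False: simplifies to c ∧ ¬c.
        c = True: the conjunct ¬c is False.
        c = False: the conjunct c is False.
  w = False: the conjunct ((¬v ∨ w) ∧ w) ∨ (d ∧ (¬w ∧ w)) becomes (¬v ∧ False) ∨ (d ∧ False) = False.
Both cases fail — unsatisfiable.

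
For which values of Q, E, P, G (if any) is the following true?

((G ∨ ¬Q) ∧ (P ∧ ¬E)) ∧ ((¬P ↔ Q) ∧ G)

Q = False, E = False, P = True, G = True

  (G ∨ ¬Q) ∧ (P ∧ ¬E) = True
    G ∨ ¬Q = True
      ¬Q = True
    P ∧ ¬E = True
      ¬E = True
  (¬P ↔ Q) ∧ G = True
    ¬P ↔ Q = True
      ¬P = False
Both conjuncts True, so the formula holds.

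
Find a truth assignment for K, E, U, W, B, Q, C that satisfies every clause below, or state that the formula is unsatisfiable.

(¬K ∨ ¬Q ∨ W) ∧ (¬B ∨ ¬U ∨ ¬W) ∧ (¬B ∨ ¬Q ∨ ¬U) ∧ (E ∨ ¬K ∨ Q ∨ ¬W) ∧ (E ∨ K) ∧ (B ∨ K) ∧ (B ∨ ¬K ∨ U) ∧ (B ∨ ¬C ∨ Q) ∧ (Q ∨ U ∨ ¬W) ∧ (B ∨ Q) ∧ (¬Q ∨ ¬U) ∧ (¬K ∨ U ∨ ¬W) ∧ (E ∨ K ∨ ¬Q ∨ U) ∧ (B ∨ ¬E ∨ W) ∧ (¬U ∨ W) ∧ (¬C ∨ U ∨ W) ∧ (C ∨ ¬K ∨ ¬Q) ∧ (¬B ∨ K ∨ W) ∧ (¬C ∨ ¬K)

Set K = True.
  then (¬C ∨ ¬K) forces C = False.
  then (C ∨ ¬K ∨ ¬Q) forces Q = False.
  then (B ∨ Q) forces B = True.
Set E = False.
  then (E ∨ ¬K ∨ Q ∨ ¬W) forces W = False.
  then (¬U ∨ W) forces U = False.
All clauses satisfied.

K: True, E: False, U: False, W: False, B: True, Q: False, C: False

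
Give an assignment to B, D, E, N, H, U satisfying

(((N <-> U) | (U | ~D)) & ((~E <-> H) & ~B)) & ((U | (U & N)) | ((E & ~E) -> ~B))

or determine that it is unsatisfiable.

B = False, D = False, E = True, N = False, H = False, U = True

  ((N <-> U) | (U | ~D)) & ((~E <-> H) & ~B) = True
    (N <-> U) | (U | ~D) = True
      N <-> U = False
      U | ~D = True
        ~D = True
    (~E <-> H) & ~B = True
      ~E <-> H = True
        ~E = False
      ~B = True
  (U | (U & N)) | ((E & ~E) -> ~B) = True
    U | (U & N) = True
      U & N = False
    (E & ~E) -> ~B = True
      E & ~E = False
        ~E = False
      ~B = True
Both conjuncts True, so the formula holds.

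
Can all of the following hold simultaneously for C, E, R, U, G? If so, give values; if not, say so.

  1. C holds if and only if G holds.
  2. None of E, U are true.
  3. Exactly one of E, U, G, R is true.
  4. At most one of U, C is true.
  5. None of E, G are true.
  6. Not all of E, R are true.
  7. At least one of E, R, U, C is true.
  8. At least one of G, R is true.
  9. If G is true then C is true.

C = False, E = False, R = True, U = False, G = False

  (1) C=F, G=F — same ✓
  (2) {E, U}: 0 true — none ✓
  (3) {E, U, G, R}: 1 true — exactly one ✓
  (4) {U, C}: 0 true — at most one ✓
  (5) {E, G}: 0 true — none ✓
  (6) {E, R}: 1/2 true — not all ✓
  (7) {E, R, U, C}: 1 true — at least one ✓
  (8) {G, R}: 1 true — at least one ✓
  (9) G=F ⇒ C: vacuous ✓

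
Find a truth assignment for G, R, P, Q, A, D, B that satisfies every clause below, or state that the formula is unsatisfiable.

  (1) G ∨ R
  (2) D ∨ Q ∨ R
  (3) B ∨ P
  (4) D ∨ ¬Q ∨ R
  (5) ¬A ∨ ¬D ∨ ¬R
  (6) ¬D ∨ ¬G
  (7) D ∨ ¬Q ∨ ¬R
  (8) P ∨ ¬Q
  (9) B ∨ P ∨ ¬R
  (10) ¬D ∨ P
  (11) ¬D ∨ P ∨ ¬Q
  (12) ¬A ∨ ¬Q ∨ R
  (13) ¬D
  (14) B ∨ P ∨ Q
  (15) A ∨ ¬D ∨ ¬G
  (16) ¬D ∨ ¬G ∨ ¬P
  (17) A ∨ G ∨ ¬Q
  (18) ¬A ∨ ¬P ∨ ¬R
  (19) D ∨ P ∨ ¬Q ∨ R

G: False, R: True, P: False, Q: False, A: True, D: False, B: True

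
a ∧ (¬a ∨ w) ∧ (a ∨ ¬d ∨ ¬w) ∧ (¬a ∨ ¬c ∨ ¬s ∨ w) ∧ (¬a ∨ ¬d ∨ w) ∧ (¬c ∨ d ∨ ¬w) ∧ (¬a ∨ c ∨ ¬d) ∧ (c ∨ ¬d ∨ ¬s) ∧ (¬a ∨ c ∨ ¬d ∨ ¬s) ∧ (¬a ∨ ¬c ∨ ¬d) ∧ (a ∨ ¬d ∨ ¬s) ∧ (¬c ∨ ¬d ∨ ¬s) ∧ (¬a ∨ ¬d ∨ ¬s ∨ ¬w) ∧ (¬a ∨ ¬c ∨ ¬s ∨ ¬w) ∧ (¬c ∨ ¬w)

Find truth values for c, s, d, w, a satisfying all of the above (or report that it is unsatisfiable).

c=F, s=T, d=F, w=T, a=T

Unit clause (a) forces a = True.
In (¬a ∨ w) only w is left, so w = True.
In (¬c ∨ ¬w) only ¬c is left, so c = False.
In (¬a ∨ c ∨ ¬d) only ¬d is left, so d = False.
Set s = True.
All clauses satisfied.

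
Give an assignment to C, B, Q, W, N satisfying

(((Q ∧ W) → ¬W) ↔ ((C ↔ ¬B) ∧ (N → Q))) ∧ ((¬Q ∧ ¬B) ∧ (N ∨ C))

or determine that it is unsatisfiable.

C: True; B: False; Q: False; W: True; N: False

  ((Q ∧ W) → ¬W) ↔ ((C ↔ ¬B) ∧ (N → Q)) = True
    (Q ∧ W) → ¬W = True
      Q ∧ W = False
      ¬W = False
    (C ↔ ¬B) ∧ (N → Q) = True
      C ↔ ¬B = True
        ¬B = True
      N → Q = True
  (¬Q ∧ ¬B) ∧ (N ∨ C) = True
    ¬Q ∧ ¬B = True
      ¬Q = True
      ¬B = True
    N ∨ C = True
Both conjuncts True, so the formula holds.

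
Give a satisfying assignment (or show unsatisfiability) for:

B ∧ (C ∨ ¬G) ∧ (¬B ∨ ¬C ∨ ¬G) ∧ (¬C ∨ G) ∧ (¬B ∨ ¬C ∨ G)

G = False, C = False, B = True

Unit clause (B) forces B = True.
Try G = True:
  (C ∨ ¬G) forces C = True.
  clause (¬B ∨ ¬C ∨ ¬G) is falsified — backtrack.
So G = False.
  then (¬C ∨ G) forces C = False.
Check each clause:
  (B): B holds.
  (C ∨ ¬G): ¬G holds.
  (¬B ∨ ¬C ∨ ¬G): ¬C holds.
  (¬C ∨ G): ¬C holds.
  (¬B ∨ ¬C ∨ G): ¬C holds.
All clauses satisfied.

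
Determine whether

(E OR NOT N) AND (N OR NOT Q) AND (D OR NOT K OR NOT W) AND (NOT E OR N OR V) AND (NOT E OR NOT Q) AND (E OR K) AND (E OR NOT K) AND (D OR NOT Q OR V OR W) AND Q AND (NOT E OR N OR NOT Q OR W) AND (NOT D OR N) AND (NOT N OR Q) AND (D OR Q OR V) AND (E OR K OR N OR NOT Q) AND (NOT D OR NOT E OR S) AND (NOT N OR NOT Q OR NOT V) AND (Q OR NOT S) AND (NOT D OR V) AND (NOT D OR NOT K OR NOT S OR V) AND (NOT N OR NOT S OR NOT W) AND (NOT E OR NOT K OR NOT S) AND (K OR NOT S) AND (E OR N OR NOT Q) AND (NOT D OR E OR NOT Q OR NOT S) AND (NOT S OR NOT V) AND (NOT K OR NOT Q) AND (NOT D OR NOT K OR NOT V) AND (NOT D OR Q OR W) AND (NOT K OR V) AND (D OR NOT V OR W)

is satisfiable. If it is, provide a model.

No satisfying assignment exists.

Case Q = True:
  (N OR NOT Q) forces N = True.
  (E OR NOT N) forces E = True.
  Clause (NOT E OR NOT Q) is falsified — contradiction.
Case Q = False:
  Clause (Q) is falsified — contradiction.
Both cases fail, so the formula is unsatisfiable.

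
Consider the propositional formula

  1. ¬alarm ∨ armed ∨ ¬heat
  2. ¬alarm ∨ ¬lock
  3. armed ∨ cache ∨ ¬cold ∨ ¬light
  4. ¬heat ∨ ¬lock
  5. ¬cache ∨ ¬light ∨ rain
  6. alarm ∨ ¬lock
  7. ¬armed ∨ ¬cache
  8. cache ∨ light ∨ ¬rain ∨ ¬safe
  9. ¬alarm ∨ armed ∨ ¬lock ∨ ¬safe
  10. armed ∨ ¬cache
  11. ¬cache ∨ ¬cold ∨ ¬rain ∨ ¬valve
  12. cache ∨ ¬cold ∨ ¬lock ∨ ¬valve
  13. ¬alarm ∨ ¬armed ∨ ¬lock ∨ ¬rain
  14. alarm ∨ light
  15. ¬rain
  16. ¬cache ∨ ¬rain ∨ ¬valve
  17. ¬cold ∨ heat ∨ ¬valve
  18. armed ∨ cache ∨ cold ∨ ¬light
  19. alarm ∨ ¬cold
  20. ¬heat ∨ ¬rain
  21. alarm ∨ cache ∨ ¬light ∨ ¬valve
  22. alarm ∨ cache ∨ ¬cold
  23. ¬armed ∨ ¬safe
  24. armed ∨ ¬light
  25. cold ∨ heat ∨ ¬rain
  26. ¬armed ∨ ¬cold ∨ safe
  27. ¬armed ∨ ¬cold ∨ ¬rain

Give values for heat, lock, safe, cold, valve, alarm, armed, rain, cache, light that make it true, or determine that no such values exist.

heat: False; lock: False; safe: False; cold: False; valve: True; alarm: True; armed: True; rain: False; cache: False; light: True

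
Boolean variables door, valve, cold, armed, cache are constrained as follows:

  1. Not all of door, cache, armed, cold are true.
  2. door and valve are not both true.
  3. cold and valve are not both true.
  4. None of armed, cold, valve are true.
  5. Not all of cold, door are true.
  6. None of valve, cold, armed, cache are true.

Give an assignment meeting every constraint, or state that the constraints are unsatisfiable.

door = True, valve = False, cold = False, armed = False, cache = False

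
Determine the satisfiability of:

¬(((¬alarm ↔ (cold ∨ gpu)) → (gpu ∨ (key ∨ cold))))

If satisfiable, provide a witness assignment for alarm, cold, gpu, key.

alarm = True; cold = False; gpu = False; key = False

  ¬(((¬alarm ↔ (cold ∨ gpu)) → (gpu ∨ (key ∨ cold)))) = True
    (¬alarm ↔ (cold ∨ gpu)) → (gpu ∨ (key ∨ cold)) = False
      ¬alarm ↔ (cold ∨ gpu) = True
        ¬alarm = False
        cold ∨ gpu = False
      gpu ∨ (key ∨ cold) = False
        key ∨ cold = False
The formula evaluates to True.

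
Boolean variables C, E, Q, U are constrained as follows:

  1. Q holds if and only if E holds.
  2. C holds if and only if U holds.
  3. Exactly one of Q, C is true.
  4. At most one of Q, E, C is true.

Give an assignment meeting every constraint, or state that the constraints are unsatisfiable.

C: True; E: False; Q: False; U: True

  (1) Q=F, E=F — same ✓
  (2) C=T, U=T — same ✓
  (3) {Q, C}: 1 true — exactly one ✓
  (4) {Q, E, C}: 1 true — at most one ✓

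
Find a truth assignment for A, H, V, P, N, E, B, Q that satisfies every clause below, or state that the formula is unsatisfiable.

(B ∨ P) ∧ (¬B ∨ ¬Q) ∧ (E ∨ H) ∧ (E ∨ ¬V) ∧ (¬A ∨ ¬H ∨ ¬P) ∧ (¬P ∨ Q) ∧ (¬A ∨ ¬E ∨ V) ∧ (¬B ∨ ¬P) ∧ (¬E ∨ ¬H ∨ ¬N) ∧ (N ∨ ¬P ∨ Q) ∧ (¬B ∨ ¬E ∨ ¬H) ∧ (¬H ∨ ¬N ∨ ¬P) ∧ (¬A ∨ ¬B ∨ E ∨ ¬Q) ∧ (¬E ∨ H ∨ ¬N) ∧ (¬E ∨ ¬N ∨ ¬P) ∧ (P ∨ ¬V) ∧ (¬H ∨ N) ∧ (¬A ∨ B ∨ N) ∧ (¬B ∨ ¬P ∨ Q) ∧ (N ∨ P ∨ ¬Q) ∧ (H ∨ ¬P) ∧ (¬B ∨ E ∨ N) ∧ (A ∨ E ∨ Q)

A = True; H = True; V = False; P = False; N = True; E = False; B = True; Q = False

Set A = True.
Try H = False:
  (E ∨ H) forces E = True.
  (¬A ∨ ¬E ∨ V) forces V = True.
  (¬E ∨ H ∨ ¬N) forces N = False.
  (P ∨ ¬V) forces P = True.
  clause (H ∨ ¬P) is falsified — backtrack.
So H = True.
  then (¬A ∨ ¬H ∨ ¬P) forces P = False.
  then (P ∨ ¬V) forces V = False.
  then (¬H ∨ N) forces N = True.
  then (B ∨ P) forces B = True.
  then (¬B ∨ ¬Q) forces Q = False.
  then (¬A ∨ ¬E ∨ V) forces E = False.
All clauses satisfied.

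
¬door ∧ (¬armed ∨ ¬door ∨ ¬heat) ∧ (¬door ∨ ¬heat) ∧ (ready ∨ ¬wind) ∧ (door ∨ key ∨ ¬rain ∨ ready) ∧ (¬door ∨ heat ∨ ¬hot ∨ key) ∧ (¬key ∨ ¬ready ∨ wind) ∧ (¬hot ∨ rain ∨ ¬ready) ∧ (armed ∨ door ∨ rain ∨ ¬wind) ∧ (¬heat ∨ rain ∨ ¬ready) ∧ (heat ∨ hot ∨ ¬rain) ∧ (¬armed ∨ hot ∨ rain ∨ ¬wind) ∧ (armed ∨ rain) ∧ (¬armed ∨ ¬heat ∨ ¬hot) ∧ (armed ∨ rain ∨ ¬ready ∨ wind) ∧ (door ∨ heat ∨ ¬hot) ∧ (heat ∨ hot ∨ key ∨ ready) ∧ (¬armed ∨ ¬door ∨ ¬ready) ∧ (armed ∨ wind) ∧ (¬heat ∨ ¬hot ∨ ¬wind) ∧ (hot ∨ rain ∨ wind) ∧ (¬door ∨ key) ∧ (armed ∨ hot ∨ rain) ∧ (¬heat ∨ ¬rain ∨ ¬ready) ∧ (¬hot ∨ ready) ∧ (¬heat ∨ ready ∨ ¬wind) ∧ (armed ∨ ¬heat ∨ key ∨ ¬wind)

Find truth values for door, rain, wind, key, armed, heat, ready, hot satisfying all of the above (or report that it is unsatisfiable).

door=F, rain=T, wind=F, key=T, armed=T, heat=T, ready=F, hot=F

Unit clause (¬door) forces door = False.
Set rain = True.
Try wind = True:
  (ready ∨ ¬wind) forces ready = True.
  (¬heat ∨ ¬rain ∨ ¬ready) forces heat = False.
  (heat ∨ hot ∨ ¬rain) forces hot = True.
  clause (door ∨ heat ∨ ¬hot) is falsified — backtrack.
So wind = False.
  then (armed ∨ wind) forces armed = True.
Try key = False:
  (door ∨ key ∨ ¬rain ∨ ready) forces ready = True.
  (¬heat ∨ ¬rain ∨ ¬ready) forces heat = False.
  (heat ∨ hot ∨ ¬rain) forces hot = True.
  clause (door ∨ heat ∨ ¬hot) is falsified — backtrack.
So key = True.
  then (¬key ∨ ¬ready ∨ wind) forces ready = False.
  then (¬hot ∨ ready) forces hot = False.
  then (heat ∨ hot ∨ ¬rain) forces heat = True.
All clauses satisfied.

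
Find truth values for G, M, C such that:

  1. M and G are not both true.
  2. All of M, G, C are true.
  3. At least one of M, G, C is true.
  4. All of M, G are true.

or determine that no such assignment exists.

Case G = True:
  (1) with G=T forces M = False.
  Constraint (2) is violated (M=F) — contradiction.
Case G = False:
  Constraint (2) is violated (G=F) — contradiction.
Both cases fail — unsatisfiable.

Unsatisfiable — no assignment works.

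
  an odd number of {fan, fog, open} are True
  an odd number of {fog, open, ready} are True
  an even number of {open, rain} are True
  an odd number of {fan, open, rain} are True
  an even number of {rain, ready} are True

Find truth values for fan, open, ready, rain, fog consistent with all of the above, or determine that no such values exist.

fan = True, open = True, ready = True, rain = True, fog = True

{fan, fog, open}: 3 true → odd ✓
{fog, open, ready}: 3 true → odd ✓
{open, rain}: 2 true → even ✓
{fan, open, rain}: 3 true → odd ✓
{rain, ready}: 2 true → even ✓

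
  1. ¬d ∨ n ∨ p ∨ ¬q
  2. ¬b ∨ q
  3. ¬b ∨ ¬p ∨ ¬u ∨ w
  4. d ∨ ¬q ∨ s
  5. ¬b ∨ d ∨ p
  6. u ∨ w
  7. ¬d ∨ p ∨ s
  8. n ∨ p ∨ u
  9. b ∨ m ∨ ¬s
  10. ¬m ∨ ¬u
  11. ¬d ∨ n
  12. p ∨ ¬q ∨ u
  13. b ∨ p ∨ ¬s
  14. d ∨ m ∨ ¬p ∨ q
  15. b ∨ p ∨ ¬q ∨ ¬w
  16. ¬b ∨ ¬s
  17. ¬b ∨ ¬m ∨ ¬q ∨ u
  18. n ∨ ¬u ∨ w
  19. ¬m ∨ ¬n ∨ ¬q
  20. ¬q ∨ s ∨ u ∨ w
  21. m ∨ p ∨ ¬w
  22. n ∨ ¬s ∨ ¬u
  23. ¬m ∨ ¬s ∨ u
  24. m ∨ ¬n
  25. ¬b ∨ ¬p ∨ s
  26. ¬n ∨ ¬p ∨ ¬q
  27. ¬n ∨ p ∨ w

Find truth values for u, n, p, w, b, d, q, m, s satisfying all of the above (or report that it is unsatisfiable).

u: False, n: True, p: False, w: True, b: False, d: False, q: False, m: True, s: False

Set u = False.
  then (u ∨ w) forces w = True.
Set n = True.
  then (m ∨ ¬n) forces m = True.
  then (¬m ∨ ¬n ∨ ¬q) forces q = False.
  then (¬m ∨ ¬s ∨ u) forces s = False.
  then (¬b ∨ q) forces b = False.
Set p = False.
  then (¬d ∨ p ∨ s) forces d = False.
All clauses satisfied.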